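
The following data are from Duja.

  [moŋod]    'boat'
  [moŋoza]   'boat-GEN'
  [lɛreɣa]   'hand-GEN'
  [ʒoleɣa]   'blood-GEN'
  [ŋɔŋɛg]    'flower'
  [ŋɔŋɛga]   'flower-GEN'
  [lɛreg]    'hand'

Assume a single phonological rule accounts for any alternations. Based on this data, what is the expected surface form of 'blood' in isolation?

'hand' shows [g] ~ [ɣ] at the end of the stem ([lɛreg] vs [lɛreɣa]).
If /g/ were underlying and a rule turned it into [ɣ] before the GEN suffix, 'flower' would also alternate; but it has [g] in both [ŋɔŋɛg] and [ŋɔŋɛga].
Therefore /ɣ/ is basic and [g] is derived by word-final hardening (voiced fricatives become stops word-finally).
The one attested form of 'blood', [ʒoleɣa], shows underlying /ʒoleɣ/. Applying the same rule word-finally gives [ʒoleg].

[ʒoleg]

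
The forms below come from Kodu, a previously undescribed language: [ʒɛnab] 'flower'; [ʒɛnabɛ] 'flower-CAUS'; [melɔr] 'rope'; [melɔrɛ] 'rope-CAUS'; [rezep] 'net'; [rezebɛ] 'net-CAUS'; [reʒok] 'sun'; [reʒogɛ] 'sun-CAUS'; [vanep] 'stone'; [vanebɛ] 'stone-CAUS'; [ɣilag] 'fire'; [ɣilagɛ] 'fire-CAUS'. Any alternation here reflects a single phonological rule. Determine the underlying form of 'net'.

/rezep/

'net' shows [p] ~ [b] at the end of the stem ([rezep] vs [rezebɛ]).
The stem 'flower' ([ʒɛnab], [ʒɛnabɛ]) shows [b] unchanged in both environments, so [b] cannot be basic with [p] derived in isolation.
So /p/ is underlying, and a rule of intervocalic voicing — voiceless stops become voiced between vowels — gives [b].
The underlying form of 'net' is therefore /rezep/.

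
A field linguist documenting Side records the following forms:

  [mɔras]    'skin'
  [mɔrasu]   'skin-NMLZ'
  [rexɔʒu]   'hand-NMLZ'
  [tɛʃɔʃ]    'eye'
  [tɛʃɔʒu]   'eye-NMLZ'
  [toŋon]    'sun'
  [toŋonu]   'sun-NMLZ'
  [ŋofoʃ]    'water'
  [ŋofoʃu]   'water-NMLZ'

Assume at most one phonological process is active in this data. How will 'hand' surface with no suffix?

[rexɔʃ]

The stem for 'eye' ends in [ʃ] in [tɛʃɔʃ] but [ʒ] in [tɛʃɔʒu].
The stem 'water' ([ŋofoʃ], [ŋofoʃu]) shows [ʃ] unchanged in both environments, so [ʃ] cannot be basic with [ʒ] derived before the NMLZ suffix.
So /ʒ/ is underlying, and a rule of word-final obstruent devoicing — voiced obstruents become voiceless word-finally — gives [ʃ].
From [rexɔʒu] the stem 'hand' is /rexɔʒ/; word-finally this yields [rexɔʃ].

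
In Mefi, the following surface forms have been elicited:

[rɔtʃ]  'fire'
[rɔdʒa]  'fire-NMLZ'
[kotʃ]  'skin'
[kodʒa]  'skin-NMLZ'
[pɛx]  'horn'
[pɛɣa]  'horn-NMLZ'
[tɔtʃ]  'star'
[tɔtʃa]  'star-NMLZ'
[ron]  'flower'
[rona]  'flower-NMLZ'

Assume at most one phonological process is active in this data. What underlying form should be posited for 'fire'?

The root 'fire' surfaces as [rɔtʃ] and [rɔdʒa], with a stem-final [tʃ] ~ [dʒ] alternation.
Compare 'star', with invariant [tʃ] in [tɔtʃ] and [tɔtʃa]: an analysis with underlying /tʃ/ and a rule producing [dʒ] before the NMLZ suffix would wrongly predict alternation here too.
The underlying segment must be /dʒ/; voiced obstruents become voiceless word-finally, yielding [tʃ] there.

/rɔdʒ/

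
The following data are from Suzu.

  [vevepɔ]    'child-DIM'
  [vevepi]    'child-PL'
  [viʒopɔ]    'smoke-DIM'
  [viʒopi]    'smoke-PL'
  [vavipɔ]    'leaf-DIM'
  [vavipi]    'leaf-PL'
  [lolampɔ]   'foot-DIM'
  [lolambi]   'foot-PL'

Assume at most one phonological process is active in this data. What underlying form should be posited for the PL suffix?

The PL suffix surfaces as [-bi] and [-pi], depending on the final segment of the stem.
The DIM suffix, which begins with [p], is invariant after every stem; so [p] is not altered by any rule here.
So the underlying form is /-bi/, and voiced stops become voiceless after a vowel.

/-bi/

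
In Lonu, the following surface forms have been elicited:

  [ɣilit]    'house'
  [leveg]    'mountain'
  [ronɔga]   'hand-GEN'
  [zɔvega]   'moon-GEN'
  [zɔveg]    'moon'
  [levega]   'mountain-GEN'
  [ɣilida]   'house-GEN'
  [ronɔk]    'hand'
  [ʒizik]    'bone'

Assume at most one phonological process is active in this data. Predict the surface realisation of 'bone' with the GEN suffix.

[ʒiziga]

In [ronɔk] and [ronɔga] the final segment of 'hand' alternates: [k] ~ [g].
Compare 'mountain', with invariant [g] in [leveg] and [levega]: an analysis with underlying /g/ and a rule producing [k] in isolation would wrongly predict alternation here too.
So /k/ is underlying, and a rule of intervocalic voicing — voiceless stops become voiced between vowels — gives [g].
The one attested form of 'bone', [ʒizik], shows underlying /ʒizik/. Applying the same rule between vowels gives [ʒiziga].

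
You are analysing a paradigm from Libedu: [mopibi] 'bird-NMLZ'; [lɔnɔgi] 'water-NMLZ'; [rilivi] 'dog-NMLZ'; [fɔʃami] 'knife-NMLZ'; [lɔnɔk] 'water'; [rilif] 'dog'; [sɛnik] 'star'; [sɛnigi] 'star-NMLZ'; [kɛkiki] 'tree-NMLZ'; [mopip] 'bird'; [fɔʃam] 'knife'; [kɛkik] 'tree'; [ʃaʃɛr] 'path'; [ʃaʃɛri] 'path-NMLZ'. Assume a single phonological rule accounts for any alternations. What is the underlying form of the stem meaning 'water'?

The root 'water' surfaces as [lɔnɔgi] and [lɔnɔk], with a stem-final [g] ~ [k] alternation.
Compare 'tree', with invariant [k] in [kɛkiki] and [kɛkik]: an analysis with underlying /k/ and a rule producing [g] before the NMLZ suffix would wrongly predict alternation here too.
Therefore /g/ is basic and [k] is derived by word-final obstruent devoicing (voiced obstruents become voiceless word-finally).

/lɔnɔg/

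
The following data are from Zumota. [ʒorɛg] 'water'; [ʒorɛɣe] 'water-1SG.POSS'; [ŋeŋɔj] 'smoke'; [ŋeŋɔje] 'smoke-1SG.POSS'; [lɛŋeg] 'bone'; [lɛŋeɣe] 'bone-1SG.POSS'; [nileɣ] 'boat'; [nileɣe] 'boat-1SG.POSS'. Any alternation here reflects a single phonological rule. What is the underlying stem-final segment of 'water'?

/g/

The root 'water' surfaces as [ʒorɛg] and [ʒorɛɣe], with a stem-final [g] ~ [ɣ] alternation.
But 'boat' keeps [ɣ] in both environments ([nileɣ], [nileɣe]), so there is no rule changing /ɣ/ to [g] in isolation.
The alternation reflects intervocalic spirantization: voiced stops become fricatives between vowels. /g/ is underlying.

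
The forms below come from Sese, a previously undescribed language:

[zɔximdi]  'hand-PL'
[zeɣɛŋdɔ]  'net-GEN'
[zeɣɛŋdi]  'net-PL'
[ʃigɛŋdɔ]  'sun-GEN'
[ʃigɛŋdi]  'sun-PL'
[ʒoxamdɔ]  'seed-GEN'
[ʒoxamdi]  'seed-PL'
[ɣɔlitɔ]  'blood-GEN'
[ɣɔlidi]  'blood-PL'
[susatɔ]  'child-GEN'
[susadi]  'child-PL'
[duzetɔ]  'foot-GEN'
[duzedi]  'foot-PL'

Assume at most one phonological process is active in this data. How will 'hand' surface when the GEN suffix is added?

The GEN morpheme has two allomorphs, [-dɔ] and [-tɔ].
By contrast the PL suffix keeps its initial [d] throughout — that segment must be underlying.
The GEN suffix is therefore /-tɔ/ underlyingly, with post-nasal voicing: voiceless stops become voiced after a nasal.
After 'hand', which ends in a nasal, the suffix surfaces as [-dɔ], giving [zɔximdɔ].

[zɔximdɔ]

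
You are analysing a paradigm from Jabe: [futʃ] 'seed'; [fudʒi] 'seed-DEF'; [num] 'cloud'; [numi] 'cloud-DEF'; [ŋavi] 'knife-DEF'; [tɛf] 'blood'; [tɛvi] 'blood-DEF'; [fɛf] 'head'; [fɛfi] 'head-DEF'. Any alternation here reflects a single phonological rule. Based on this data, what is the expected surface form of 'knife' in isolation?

[ŋaf]

'blood' shows [f] ~ [v] at the end of the stem ([tɛf] vs [tɛvi]).
If /f/ were underlying and a rule turned it into [v] before the DEF suffix, 'head' would also alternate; but it has [f] in both [fɛf] and [fɛfi].
Therefore /v/ is basic and [f] is derived by word-final obstruent devoicing (voiced obstruents become voiceless word-finally).
From [ŋavi] the stem 'knife' is /ŋav/; word-finally this yields [ŋaf].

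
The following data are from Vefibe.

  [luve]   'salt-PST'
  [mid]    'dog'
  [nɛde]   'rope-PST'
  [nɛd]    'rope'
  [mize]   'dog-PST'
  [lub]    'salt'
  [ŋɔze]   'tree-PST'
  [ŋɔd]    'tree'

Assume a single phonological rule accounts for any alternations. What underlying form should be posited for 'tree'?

The stem for 'tree' ends in [z] in [ŋɔze] but [d] in [ŋɔd].
But 'rope' keeps [d] in both environments ([nɛde], [nɛd]), so there is no rule changing /d/ to [z] before the PST suffix.
So /z/ is underlying, and a rule of word-final hardening — voiced fricatives become stops word-finally — gives [d].

/ŋɔz/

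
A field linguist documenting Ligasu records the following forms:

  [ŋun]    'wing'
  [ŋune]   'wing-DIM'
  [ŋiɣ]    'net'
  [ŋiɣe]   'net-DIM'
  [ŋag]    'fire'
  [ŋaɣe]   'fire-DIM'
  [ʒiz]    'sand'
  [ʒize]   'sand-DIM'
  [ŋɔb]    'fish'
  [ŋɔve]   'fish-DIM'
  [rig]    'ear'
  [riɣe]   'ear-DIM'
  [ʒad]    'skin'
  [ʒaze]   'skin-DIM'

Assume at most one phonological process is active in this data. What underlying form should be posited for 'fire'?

The root 'fire' surfaces as [ŋag] and [ŋaɣe], with a stem-final [g] ~ [ɣ] alternation.
The stem 'net' ([ŋiɣ], [ŋiɣe]) shows [ɣ] unchanged in both environments, so [ɣ] cannot be basic with [g] derived in isolation.
The underlying segment must be /g/; voiced stops become fricatives between vowels, yielding [ɣ] there.

/ŋag/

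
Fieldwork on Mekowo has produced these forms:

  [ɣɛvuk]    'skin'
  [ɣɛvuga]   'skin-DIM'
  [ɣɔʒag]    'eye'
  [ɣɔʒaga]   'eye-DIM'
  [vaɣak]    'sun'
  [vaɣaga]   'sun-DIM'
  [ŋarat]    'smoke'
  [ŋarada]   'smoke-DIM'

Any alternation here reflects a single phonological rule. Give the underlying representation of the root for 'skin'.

The root 'skin' surfaces as [ɣɛvuk] and [ɣɛvuga], with a stem-final [k] ~ [g] alternation.
If /g/ were underlying and a rule turned it into [k] in isolation, 'eye' would also alternate; but it has [g] in both [ɣɔʒag] and [ɣɔʒaga].
The alternation reflects intervocalic voicing: voiceless stops become voiced between vowels. /k/ is underlying.
Hence 'skin' is /ɣɛvuk/ underlyingly.

/ɣɛvuk/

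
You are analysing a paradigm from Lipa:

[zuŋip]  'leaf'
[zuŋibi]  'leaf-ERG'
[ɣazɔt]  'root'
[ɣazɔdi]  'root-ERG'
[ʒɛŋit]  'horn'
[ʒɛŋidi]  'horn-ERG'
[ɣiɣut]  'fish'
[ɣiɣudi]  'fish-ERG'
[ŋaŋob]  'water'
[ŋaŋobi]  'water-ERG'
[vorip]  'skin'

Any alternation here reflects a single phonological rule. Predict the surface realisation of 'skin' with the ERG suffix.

The stem for 'leaf' ends in [p] in [zuŋip] but [b] in [zuŋibi].
The stem 'water' ([ŋaŋob], [ŋaŋobi]) shows [b] unchanged in both environments, so [b] cannot be basic with [p] derived in isolation.
The alternation reflects intervocalic voicing: voiceless stops become voiced between vowels. /p/ is underlying.
The one attested form of 'skin', [vorip], shows underlying /vorip/. Applying the same rule between vowels gives [voribi].

[voribi]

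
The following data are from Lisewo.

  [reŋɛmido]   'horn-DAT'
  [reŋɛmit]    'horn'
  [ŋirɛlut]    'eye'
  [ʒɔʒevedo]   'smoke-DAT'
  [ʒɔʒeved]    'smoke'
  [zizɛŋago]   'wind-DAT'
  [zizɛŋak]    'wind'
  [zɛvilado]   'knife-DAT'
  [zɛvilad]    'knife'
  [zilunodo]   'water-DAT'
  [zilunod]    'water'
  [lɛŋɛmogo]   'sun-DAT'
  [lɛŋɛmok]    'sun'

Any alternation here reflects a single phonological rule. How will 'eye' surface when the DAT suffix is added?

'horn' shows [d] ~ [t] at the end of the stem ([reŋɛmido] vs [reŋɛmit]).
But 'smoke' keeps [d] in both environments ([ʒɔʒevedo], [ʒɔʒeved]), so there is no rule changing /d/ to [t] in isolation.
The alternation reflects intervocalic voicing: voiceless stops become voiced between vowels. /t/ is underlying.
From [ŋirɛlut] the stem 'eye' is /ŋirɛlut/; between vowels this yields [ŋirɛludo].

[ŋirɛludo]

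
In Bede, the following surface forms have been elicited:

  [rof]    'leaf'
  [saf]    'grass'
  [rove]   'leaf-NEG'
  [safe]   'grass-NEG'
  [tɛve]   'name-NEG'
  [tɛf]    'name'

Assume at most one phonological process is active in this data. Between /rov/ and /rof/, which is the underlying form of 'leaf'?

/rov/

The stem for 'leaf' ends in [v] in [rove] but [f] in [rof].
Compare 'grass', with invariant [f] in [safe] and [saf]: an analysis with underlying /f/ and a rule producing [v] before the NEG suffix would wrongly predict alternation here too.
The alternation reflects word-final obstruent devoicing: voiced obstruents become voiceless word-finally. /v/ is underlying.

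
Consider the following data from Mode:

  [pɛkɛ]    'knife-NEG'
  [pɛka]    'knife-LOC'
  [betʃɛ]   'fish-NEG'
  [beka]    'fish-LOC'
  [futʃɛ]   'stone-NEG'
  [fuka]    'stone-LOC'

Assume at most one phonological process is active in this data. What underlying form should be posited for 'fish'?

'fish' shows [tʃ] ~ [k] at the end of the stem ([betʃɛ] vs [beka]).
The stem 'knife' ([pɛkɛ], [pɛka]) shows [k] unchanged in both environments, so [k] cannot be basic with [tʃ] derived before the NEG suffix.
Therefore /tʃ/ is basic and [k] is derived by depalatalization (palato-alveolar /tʃ/ becomes [k] when no front vowel follows).
So 'fish' = /betʃ/.

/betʃ/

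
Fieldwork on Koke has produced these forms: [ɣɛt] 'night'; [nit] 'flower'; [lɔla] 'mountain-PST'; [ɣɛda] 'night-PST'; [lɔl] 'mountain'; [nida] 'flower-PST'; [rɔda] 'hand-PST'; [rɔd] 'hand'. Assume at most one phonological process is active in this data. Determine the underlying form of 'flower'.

The root 'flower' surfaces as [nit] and [nida], with a stem-final [t] ~ [d] alternation.
But 'hand' keeps [d] in both environments ([rɔd], [rɔda]), so there is no rule changing /d/ to [t] in isolation.
So /t/ is underlying, and a rule of intervocalic voicing — voiceless stops become voiced between vowels — gives [d].

/nit/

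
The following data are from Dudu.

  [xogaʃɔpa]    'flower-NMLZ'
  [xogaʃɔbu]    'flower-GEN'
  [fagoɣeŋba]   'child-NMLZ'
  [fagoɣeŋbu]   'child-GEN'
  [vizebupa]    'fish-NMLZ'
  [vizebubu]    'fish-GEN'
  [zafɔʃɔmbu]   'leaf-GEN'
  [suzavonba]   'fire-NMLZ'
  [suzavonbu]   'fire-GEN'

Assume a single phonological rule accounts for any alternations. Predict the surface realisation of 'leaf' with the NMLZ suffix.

The NMLZ morpheme has two allomorphs, [-ba] and [-pa].
By contrast the GEN suffix keeps its initial [b] throughout — that segment must be underlying.
The NMLZ suffix is therefore /-pa/ underlyingly, with post-nasal voicing: voiceless stops become voiced after a nasal.
After 'leaf', which ends in a nasal, the suffix surfaces as [-ba], giving [zafɔʃɔmba].

[zafɔʃɔmba]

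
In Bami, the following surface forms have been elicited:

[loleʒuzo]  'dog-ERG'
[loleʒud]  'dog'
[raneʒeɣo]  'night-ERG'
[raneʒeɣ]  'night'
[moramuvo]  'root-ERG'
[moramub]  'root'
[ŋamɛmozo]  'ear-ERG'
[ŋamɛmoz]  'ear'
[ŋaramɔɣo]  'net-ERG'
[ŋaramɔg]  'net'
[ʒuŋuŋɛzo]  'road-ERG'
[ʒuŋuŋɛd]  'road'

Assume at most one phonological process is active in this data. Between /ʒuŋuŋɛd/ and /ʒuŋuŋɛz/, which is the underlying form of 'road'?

/ʒuŋuŋɛd/

'road' shows [z] ~ [d] at the end of the stem ([ʒuŋuŋɛzo] vs [ʒuŋuŋɛd]).
But 'ear' keeps [z] in both environments ([ŋamɛmozo], [ŋamɛmoz]), so there is no rule changing /z/ to [d] in isolation.
So /d/ is underlying, and a rule of intervocalic spirantization — voiced stops become fricatives between vowels — gives [z].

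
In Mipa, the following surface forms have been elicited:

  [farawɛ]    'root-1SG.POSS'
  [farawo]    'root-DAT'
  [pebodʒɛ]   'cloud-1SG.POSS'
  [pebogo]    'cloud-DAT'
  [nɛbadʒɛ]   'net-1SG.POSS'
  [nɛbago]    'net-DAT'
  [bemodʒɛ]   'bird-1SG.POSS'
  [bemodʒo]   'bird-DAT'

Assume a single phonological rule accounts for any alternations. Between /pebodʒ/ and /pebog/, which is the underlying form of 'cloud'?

'cloud' shows [dʒ] ~ [g] at the end of the stem ([pebodʒɛ] vs [pebogo]).
Compare 'bird', with invariant [dʒ] in [bemodʒɛ] and [bemodʒo]: an analysis with underlying /dʒ/ and a rule producing [g] before the DAT suffix would wrongly predict alternation here too.
The alternation reflects palatalization before a front vowel: /g/ becomes palato-alveolar [dʒ] before a front vowel. /g/ is underlying.

/pebog/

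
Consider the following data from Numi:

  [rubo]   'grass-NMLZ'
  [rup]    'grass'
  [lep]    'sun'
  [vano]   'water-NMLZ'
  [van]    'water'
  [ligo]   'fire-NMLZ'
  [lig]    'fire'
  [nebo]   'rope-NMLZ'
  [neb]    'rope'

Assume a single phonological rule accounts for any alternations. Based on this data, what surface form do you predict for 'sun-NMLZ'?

In [rubo] and [rup] the final segment of 'grass' alternates: [b] ~ [p].
If /b/ were underlying and a rule turned it into [p] in isolation, 'rope' would also alternate; but it has [b] in both [nebo] and [neb].
Therefore /p/ is basic and [b] is derived by intervocalic voicing (voiceless stops become voiced between vowels).
The one attested form of 'sun', [lep], shows underlying /lep/. Applying the same rule between vowels gives [lebo].

[lebo]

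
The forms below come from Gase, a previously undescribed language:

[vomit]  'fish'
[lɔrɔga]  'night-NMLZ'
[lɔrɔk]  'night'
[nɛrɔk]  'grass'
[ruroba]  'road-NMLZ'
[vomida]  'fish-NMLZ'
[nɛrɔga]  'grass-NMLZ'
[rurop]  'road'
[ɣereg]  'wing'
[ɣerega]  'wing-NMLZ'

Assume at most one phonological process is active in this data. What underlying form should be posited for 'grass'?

/nɛrɔk/

'grass' shows [k] ~ [g] at the end of the stem ([nɛrɔk] vs [nɛrɔga]).
The stem 'wing' ([ɣereg], [ɣerega]) shows [g] unchanged in both environments, so [g] cannot be basic with [k] derived in isolation.
The alternation reflects intervocalic voicing: voiceless stops become voiced between vowels. /k/ is underlying.
The underlying form of 'grass' is therefore /nɛrɔk/.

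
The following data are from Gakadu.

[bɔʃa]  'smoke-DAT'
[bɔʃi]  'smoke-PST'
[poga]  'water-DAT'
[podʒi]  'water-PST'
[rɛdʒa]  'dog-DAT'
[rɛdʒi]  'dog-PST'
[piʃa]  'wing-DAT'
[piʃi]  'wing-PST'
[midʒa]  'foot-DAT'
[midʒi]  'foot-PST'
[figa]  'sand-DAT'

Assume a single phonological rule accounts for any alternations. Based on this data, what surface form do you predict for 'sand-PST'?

[fidʒi]

The stem for 'water' ends in [g] in [poga] but [dʒ] in [podʒi].
The stem 'dog' ([rɛdʒa], [rɛdʒi]) shows [dʒ] unchanged in both environments, so [dʒ] cannot be basic with [g] derived before the DAT suffix.
The underlying segment must be /g/; /g/ becomes palato-alveolar [dʒ] before a front vowel, yielding [dʒ] there.
From [figa] the stem 'sand' is /fig/; before a front vowel this yields [fidʒi].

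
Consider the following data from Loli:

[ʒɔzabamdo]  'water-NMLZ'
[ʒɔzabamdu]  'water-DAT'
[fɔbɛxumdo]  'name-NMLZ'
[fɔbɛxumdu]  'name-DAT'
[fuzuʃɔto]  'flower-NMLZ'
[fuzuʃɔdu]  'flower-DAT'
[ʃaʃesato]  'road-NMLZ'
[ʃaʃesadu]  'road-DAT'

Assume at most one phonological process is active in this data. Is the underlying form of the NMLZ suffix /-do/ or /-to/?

The NMLZ suffix surfaces as [-do] and [-to], depending on the final segment of the stem.
The DAT suffix, which begins with [d], is invariant after every stem; so [d] is not altered by any rule here.
The NMLZ suffix is therefore /-to/ underlyingly, with post-nasal voicing: voiceless stops become voiced after a nasal.

/-to/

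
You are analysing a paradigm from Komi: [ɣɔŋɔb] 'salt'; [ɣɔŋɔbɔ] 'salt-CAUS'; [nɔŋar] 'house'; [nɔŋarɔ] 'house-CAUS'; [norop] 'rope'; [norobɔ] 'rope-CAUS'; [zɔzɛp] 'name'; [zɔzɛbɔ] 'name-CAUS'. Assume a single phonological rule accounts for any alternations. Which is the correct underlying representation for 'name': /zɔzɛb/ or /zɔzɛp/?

The root 'name' surfaces as [zɔzɛp] and [zɔzɛbɔ], with a stem-final [p] ~ [b] alternation.
But 'salt' keeps [b] in both environments ([ɣɔŋɔb], [ɣɔŋɔbɔ]), so there is no rule changing /b/ to [p] in isolation.
So /p/ is underlying, and a rule of intervocalic voicing — voiceless stops become voiced between vowels — gives [b].

/zɔzɛp/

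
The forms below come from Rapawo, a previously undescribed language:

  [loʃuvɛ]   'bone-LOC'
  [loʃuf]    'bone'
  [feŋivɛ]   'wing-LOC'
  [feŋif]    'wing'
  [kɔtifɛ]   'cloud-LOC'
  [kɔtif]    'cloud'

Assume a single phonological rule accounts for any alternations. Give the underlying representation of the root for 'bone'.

The root 'bone' surfaces as [loʃuvɛ] and [loʃuf], with a stem-final [v] ~ [f] alternation.
The stem 'cloud' ([kɔtifɛ], [kɔtif]) shows [f] unchanged in both environments, so [f] cannot be basic with [v] derived before the LOC suffix.
The alternation reflects word-final obstruent devoicing: voiced obstruents become voiceless word-finally. /v/ is underlying.
So 'bone' = /loʃuv/.

/loʃuv/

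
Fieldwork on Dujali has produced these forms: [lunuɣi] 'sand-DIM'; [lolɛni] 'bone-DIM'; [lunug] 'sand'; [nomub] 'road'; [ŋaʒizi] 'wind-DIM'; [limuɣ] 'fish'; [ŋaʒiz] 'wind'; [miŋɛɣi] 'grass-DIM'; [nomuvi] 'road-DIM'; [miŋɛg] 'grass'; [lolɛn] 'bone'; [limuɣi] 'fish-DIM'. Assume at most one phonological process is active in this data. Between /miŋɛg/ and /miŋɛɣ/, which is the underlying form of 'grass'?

/miŋɛg/

The root 'grass' surfaces as [miŋɛɣi] and [miŋɛg], with a stem-final [ɣ] ~ [g] alternation.
If /ɣ/ were underlying and a rule turned it into [g] in isolation, 'fish' would also alternate; but it has [ɣ] in both [limuɣi] and [limuɣ].
The alternation reflects intervocalic spirantization: voiced stops become fricatives between vowels. /g/ is underlying.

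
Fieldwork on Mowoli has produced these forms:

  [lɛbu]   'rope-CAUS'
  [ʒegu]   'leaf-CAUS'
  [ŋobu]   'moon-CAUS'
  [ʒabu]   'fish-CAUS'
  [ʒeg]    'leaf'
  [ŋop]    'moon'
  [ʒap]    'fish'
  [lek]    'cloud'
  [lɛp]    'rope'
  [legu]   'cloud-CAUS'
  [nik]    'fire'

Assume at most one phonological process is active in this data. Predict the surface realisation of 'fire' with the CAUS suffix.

The stem for 'cloud' ends in [k] in [lek] but [g] in [legu].
If /g/ were underlying and a rule turned it into [k] in isolation, 'leaf' would also alternate; but it has [g] in both [ʒeg] and [ʒegu].
Therefore /k/ is basic and [g] is derived by intervocalic voicing (voiceless stops become voiced between vowels).
The one attested form of 'fire', [nik], shows underlying /nik/. Applying the same rule between vowels gives [nigu].

[nigu]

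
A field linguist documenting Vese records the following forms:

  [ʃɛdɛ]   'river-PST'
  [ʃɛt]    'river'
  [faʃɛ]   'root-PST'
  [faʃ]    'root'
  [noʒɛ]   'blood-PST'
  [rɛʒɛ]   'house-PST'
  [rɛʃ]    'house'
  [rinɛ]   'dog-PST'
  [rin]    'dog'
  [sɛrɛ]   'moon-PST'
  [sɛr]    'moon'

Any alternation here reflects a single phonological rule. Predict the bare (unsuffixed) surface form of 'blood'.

The root 'house' surfaces as [rɛʒɛ] and [rɛʃ], with a stem-final [ʒ] ~ [ʃ] alternation.
The stem 'root' ([faʃɛ], [faʃ]) shows [ʃ] unchanged in both environments, so [ʃ] cannot be basic with [ʒ] derived before the PST suffix.
The alternation reflects word-final obstruent devoicing: voiced obstruents become voiceless word-finally. /ʒ/ is underlying.
The one attested form of 'blood', [noʒɛ], shows underlying /noʒ/. Applying the same rule word-finally gives [noʃ].

[noʃ]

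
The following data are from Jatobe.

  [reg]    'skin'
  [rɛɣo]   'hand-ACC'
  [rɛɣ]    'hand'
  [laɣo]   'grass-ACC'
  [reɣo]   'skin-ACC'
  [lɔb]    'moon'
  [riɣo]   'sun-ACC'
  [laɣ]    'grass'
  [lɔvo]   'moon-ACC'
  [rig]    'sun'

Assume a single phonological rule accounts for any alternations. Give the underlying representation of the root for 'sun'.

/rig/

The stem for 'sun' ends in [g] in [rig] but [ɣ] in [riɣo].
If /ɣ/ were underlying and a rule turned it into [g] in isolation, 'grass' would also alternate; but it has [ɣ] in both [laɣ] and [laɣo].
Therefore /g/ is basic and [ɣ] is derived by intervocalic spirantization (voiced stops become fricatives between vowels).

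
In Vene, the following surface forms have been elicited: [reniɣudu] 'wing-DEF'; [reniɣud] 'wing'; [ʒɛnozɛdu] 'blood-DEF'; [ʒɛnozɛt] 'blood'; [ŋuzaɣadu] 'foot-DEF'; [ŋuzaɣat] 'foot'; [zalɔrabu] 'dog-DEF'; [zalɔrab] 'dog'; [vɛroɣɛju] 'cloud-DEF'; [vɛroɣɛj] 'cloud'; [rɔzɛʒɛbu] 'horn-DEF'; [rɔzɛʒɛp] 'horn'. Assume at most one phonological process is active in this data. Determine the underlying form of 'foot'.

/ŋuzaɣat/

The stem for 'foot' ends in [d] in [ŋuzaɣadu] but [t] in [ŋuzaɣat].
The stem 'wing' ([reniɣudu], [reniɣud]) shows [d] unchanged in both environments, so [d] cannot be basic with [t] derived in isolation.
The underlying segment must be /t/; voiceless stops become voiced between vowels, yielding [d] there.
So 'foot' = /ŋuzaɣat/.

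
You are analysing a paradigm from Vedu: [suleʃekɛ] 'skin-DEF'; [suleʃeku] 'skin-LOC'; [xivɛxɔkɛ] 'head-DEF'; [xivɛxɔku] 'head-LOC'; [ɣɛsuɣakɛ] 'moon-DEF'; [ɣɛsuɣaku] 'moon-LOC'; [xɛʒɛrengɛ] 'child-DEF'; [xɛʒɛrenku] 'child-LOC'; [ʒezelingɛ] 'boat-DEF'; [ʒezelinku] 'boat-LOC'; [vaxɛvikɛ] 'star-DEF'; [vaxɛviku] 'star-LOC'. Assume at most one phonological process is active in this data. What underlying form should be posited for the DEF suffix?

The DEF suffix surfaces as [-gɛ] and [-kɛ], depending on the final segment of the stem.
The LOC suffix, which begins with [k], is invariant after every stem; so [k] is not altered by any rule here.
The DEF suffix is therefore /-gɛ/ underlyingly, with post-vocalic devoicing: voiced stops become voiceless after a vowel.

/-gɛ/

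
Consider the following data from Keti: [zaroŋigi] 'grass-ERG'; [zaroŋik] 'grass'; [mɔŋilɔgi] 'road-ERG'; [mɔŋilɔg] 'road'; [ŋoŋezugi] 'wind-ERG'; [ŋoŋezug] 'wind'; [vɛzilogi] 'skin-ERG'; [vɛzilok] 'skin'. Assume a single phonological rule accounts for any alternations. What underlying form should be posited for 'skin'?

/vɛzilok/

The root 'skin' surfaces as [vɛzilogi] and [vɛzilok], with a stem-final [g] ~ [k] alternation.
Compare 'road', with invariant [g] in [mɔŋilɔgi] and [mɔŋilɔg]: an analysis with underlying /g/ and a rule producing [k] in isolation would wrongly predict alternation here too.
The underlying segment must be /k/; voiceless stops become voiced between vowels, yielding [g] there.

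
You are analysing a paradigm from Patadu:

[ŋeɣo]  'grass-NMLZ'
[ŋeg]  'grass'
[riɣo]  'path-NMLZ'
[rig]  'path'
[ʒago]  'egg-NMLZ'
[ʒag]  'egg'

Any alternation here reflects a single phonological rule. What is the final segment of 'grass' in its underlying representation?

/ɣ/

In [ŋeɣo] and [ŋeg] the final segment of 'grass' alternates: [ɣ] ~ [g].
The stem 'egg' ([ʒago], [ʒag]) shows [g] unchanged in both environments, so [g] cannot be basic with [ɣ] derived before the NMLZ suffix.
The alternation reflects word-final hardening: voiced fricatives become stops word-finally. /ɣ/ is underlying.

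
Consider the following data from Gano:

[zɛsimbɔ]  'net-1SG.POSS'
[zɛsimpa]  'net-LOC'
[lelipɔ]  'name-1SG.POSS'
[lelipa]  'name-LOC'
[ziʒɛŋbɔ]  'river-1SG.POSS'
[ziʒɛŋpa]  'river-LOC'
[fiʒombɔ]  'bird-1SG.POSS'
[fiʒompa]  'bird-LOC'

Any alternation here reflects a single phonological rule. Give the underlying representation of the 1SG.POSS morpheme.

/-bɔ/

The 1SG.POSS morpheme has two allomorphs, [-bɔ] and [-pɔ].
By contrast the LOC suffix keeps its initial [p] throughout — that segment must be underlying.
So the underlying form is /-bɔ/, and voiced stops become voiceless after a vowel.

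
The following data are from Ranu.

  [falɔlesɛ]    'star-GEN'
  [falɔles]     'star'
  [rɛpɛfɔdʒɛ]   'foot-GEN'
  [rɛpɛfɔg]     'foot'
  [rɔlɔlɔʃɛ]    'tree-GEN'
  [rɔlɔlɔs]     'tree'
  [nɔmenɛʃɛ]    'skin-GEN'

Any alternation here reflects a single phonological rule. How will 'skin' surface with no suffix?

The root 'tree' surfaces as [rɔlɔlɔʃɛ] and [rɔlɔlɔs], with a stem-final [ʃ] ~ [s] alternation.
Compare 'star', with invariant [s] in [falɔlesɛ] and [falɔles]: an analysis with underlying /s/ and a rule producing [ʃ] before the GEN suffix would wrongly predict alternation here too.
So /ʃ/ is underlying, and a rule of depalatalization — palato-alveolar /dʒ/ and /ʃ/ become [g] and [s] when no front vowel follows — gives [s].
From [nɔmenɛʃɛ] the stem 'skin' is /nɔmenɛʃ/; when no front vowel follows this yields [nɔmenɛs].

[nɔmenɛs]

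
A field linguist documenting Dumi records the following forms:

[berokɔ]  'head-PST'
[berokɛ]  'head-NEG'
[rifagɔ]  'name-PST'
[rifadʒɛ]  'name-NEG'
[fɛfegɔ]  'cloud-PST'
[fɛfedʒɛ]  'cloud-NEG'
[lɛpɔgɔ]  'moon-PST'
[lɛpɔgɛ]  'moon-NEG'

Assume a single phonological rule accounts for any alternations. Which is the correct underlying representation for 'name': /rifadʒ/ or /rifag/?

'name' shows [g] ~ [dʒ] at the end of the stem ([rifagɔ] vs [rifadʒɛ]).
If /g/ were underlying and a rule turned it into [dʒ] before the NEG suffix, 'moon' would also alternate; but it has [g] in both [lɛpɔgɔ] and [lɛpɔgɛ].
The underlying segment must be /dʒ/; palato-alveolar /dʒ/ becomes [g] when no front vowel follows, yielding [g] there.

/rifadʒ/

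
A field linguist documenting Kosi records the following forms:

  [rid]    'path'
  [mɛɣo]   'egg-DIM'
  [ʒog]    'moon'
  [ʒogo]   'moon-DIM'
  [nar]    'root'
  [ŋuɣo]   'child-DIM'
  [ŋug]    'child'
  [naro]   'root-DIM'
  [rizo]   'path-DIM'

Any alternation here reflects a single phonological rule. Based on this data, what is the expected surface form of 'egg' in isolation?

In [ŋug] and [ŋuɣo] the final segment of 'child' alternates: [g] ~ [ɣ].
Compare 'moon', with invariant [g] in [ʒog] and [ʒogo]: an analysis with underlying /g/ and a rule producing [ɣ] before the DIM suffix would wrongly predict alternation here too.
The underlying segment must be /ɣ/; voiced fricatives become stops word-finally, yielding [g] there.
From [mɛɣo] the stem 'egg' is /mɛɣ/; word-finally this yields [mɛg].

[mɛg]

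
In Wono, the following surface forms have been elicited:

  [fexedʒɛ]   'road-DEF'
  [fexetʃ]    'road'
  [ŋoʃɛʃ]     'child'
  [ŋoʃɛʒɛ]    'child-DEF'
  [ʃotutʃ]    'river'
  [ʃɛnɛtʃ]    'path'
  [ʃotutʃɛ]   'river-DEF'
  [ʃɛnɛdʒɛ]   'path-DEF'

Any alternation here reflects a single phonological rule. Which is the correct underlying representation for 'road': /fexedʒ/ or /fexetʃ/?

The stem for 'road' ends in [tʃ] in [fexetʃ] but [dʒ] in [fexedʒɛ].
Compare 'river', with invariant [tʃ] in [ʃotutʃ] and [ʃotutʃɛ]: an analysis with underlying /tʃ/ and a rule producing [dʒ] before the DEF suffix would wrongly predict alternation here too.
Therefore /dʒ/ is basic and [tʃ] is derived by word-final obstruent devoicing (voiced obstruents become voiceless word-finally).

/fexedʒ/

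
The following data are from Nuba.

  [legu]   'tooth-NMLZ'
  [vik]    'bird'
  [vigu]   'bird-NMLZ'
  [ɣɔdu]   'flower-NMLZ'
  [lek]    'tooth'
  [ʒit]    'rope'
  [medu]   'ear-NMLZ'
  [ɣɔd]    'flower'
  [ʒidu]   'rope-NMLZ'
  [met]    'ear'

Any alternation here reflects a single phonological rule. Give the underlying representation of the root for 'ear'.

The stem for 'ear' ends in [d] in [medu] but [t] in [met].
Compare 'flower', with invariant [d] in [ɣɔdu] and [ɣɔd]: an analysis with underlying /d/ and a rule producing [t] in isolation would wrongly predict alternation here too.
So /t/ is underlying, and a rule of intervocalic voicing — voiceless stops become voiced between vowels — gives [d].

/met/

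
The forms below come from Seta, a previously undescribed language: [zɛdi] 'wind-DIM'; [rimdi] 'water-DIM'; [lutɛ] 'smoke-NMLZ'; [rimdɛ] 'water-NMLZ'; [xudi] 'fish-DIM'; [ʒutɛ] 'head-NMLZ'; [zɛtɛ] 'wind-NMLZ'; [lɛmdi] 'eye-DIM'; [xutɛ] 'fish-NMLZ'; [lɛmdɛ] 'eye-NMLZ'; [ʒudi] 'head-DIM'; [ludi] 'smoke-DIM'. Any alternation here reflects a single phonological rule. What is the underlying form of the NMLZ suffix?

/-tɛ/

The NMLZ suffix surfaces as [-dɛ] and [-tɛ], depending on the final segment of the stem.
By contrast the DIM suffix keeps its initial [d] throughout — that segment must be underlying.
The NMLZ suffix is therefore /-tɛ/ underlyingly, with post-nasal voicing: voiceless stops become voiced after a nasal.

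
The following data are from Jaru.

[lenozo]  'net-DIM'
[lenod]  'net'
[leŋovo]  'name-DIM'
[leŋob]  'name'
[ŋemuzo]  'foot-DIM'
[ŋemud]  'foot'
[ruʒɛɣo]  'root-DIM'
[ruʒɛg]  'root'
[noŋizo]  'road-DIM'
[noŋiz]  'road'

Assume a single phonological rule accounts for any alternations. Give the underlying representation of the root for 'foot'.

The stem for 'foot' ends in [z] in [ŋemuzo] but [d] in [ŋemud].
The stem 'road' ([noŋizo], [noŋiz]) shows [z] unchanged in both environments, so [z] cannot be basic with [d] derived in isolation.
So /d/ is underlying, and a rule of intervocalic spirantization — voiced stops become fricatives between vowels — gives [z].

/ŋemud/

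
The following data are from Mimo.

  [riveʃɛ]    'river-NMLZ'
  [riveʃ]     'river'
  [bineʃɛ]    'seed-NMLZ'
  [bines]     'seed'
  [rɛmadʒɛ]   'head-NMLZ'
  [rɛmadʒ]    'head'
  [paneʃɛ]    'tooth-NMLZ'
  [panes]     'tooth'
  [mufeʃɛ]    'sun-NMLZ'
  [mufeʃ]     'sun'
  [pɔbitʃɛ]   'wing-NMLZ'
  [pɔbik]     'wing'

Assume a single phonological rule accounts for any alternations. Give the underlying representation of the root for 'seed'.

In [bineʃɛ] and [bines] the final segment of 'seed' alternates: [ʃ] ~ [s].
The stem 'river' ([riveʃɛ], [riveʃ]) shows [ʃ] unchanged in both environments, so [ʃ] cannot be basic with [s] derived in isolation.
So /s/ is underlying, and a rule of palatalization before a front vowel — /k/ and /s/ become palato-alveolar [tʃ] and [ʃ] before a front vowel — gives [ʃ].

/bines/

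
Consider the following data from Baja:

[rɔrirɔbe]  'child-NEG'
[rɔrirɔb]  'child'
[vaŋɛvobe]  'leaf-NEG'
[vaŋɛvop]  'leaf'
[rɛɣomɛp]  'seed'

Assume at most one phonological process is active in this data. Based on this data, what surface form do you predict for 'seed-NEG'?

[rɛɣomɛbe]

The root 'leaf' surfaces as [vaŋɛvobe] and [vaŋɛvop], with a stem-final [b] ~ [p] alternation.
The stem 'child' ([rɔrirɔbe], [rɔrirɔb]) shows [b] unchanged in both environments, so [b] cannot be basic with [p] derived in isolation.
So /p/ is underlying, and a rule of intervocalic voicing — voiceless stops become voiced between vowels — gives [b].
The one attested form of 'seed', [rɛɣomɛp], shows underlying /rɛɣomɛp/. Applying the same rule between vowels gives [rɛɣomɛbe].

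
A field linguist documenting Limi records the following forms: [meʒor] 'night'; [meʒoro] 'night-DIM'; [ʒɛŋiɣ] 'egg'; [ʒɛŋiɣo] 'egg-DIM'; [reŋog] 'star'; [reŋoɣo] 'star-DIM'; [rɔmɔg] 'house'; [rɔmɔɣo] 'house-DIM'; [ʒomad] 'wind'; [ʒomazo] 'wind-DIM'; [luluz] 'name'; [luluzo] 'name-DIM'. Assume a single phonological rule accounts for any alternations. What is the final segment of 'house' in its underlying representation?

/g/

'house' shows [g] ~ [ɣ] at the end of the stem ([rɔmɔg] vs [rɔmɔɣo]).
But 'egg' keeps [ɣ] in both environments ([ʒɛŋiɣ], [ʒɛŋiɣo]), so there is no rule changing /ɣ/ to [g] in isolation.
The alternation reflects intervocalic spirantization: voiced stops become fricatives between vowels. /g/ is underlying.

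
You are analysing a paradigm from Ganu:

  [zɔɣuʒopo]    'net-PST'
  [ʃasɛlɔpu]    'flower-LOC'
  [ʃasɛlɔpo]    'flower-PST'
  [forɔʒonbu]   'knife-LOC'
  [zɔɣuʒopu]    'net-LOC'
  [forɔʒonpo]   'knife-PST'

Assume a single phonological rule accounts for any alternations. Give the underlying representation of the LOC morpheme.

The LOC suffix surfaces as [-bu] and [-pu], depending on the final segment of the stem.
By contrast the PST suffix keeps its initial [p] throughout — that segment must be underlying.
The LOC suffix is therefore /-bu/ underlyingly, with post-vocalic devoicing: voiced stops become voiceless after a vowel.

/-bu/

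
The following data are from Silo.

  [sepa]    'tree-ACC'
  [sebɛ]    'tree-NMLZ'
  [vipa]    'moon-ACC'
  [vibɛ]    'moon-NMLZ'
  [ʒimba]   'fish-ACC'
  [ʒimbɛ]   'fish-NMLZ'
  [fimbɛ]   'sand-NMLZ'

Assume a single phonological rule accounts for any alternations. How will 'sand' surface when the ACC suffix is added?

[fimba]

The ACC morpheme has two allomorphs, [-ba] and [-pa].
By contrast the NMLZ suffix keeps its initial [b] throughout — that segment must be underlying.
So the underlying form is /-pa/, and voiceless stops become voiced after a nasal.
After 'sand', which ends in a nasal, the suffix surfaces as [-ba], giving [fimba].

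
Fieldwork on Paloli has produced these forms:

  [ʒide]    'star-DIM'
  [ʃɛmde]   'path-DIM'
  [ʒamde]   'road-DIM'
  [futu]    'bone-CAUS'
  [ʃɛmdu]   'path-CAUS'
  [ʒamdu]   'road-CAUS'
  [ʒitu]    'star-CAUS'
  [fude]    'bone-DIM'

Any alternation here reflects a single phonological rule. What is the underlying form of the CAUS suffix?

/-tu/

The CAUS suffix surfaces as [-du] and [-tu], depending on the final segment of the stem.
By contrast the DIM suffix keeps its initial [d] throughout — that segment must be underlying.
The CAUS suffix is therefore /-tu/ underlyingly, with post-nasal voicing: voiceless stops become voiced after a nasal.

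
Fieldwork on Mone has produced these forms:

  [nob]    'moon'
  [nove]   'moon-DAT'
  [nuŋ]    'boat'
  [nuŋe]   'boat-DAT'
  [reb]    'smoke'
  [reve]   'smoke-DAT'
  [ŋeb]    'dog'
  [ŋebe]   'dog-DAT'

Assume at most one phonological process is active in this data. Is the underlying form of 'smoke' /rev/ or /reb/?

In [reb] and [reve] the final segment of 'smoke' alternates: [b] ~ [v].
But 'dog' keeps [b] in both environments ([ŋeb], [ŋebe]), so there is no rule changing /b/ to [v] before the DAT suffix.
The alternation reflects word-final hardening: voiced fricatives become stops word-finally. /v/ is underlying.

/rev/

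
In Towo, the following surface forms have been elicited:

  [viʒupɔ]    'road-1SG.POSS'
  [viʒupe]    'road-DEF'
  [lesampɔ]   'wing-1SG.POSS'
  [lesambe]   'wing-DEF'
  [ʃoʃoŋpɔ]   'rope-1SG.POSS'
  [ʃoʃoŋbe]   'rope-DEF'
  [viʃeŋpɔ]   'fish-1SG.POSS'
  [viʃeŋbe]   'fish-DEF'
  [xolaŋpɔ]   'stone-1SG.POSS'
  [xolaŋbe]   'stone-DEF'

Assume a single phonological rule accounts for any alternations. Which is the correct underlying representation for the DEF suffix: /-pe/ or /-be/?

The DEF morpheme has two allomorphs, [-be] and [-pe].
By contrast the 1SG.POSS suffix keeps its initial [p] throughout — that segment must be underlying.
So the underlying form is /-be/, and voiced stops become voiceless after a vowel.

/-be/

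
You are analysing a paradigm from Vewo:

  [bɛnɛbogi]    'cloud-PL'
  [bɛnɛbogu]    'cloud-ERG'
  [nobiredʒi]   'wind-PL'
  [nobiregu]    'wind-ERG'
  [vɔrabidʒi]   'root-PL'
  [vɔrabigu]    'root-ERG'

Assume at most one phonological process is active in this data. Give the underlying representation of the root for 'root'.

/vɔrabidʒ/

The stem for 'root' ends in [dʒ] in [vɔrabidʒi] but [g] in [vɔrabigu].
But 'cloud' keeps [g] in both environments ([bɛnɛbogi], [bɛnɛbogu]), so there is no rule changing /g/ to [dʒ] before the PL suffix.
The alternation reflects depalatalization: palato-alveolar /dʒ/ becomes [g] when no front vowel follows. /dʒ/ is underlying.
Hence 'root' is /vɔrabidʒ/ underlyingly.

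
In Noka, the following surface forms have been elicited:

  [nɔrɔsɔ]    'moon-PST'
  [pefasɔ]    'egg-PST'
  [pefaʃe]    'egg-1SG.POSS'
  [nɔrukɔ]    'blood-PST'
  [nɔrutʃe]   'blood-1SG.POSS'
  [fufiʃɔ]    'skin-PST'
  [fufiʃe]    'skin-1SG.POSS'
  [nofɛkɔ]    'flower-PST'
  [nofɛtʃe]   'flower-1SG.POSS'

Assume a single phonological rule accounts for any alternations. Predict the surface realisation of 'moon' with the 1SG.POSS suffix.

'egg' shows [s] ~ [ʃ] at the end of the stem ([pefasɔ] vs [pefaʃe]).
If /ʃ/ were underlying and a rule turned it into [s] before the PST suffix, 'skin' would also alternate; but it has [ʃ] in both [fufiʃɔ] and [fufiʃe].
The alternation reflects palatalization before a front vowel: /k/ and /s/ become palato-alveolar [tʃ] and [ʃ] before a front vowel. /s/ is underlying.
The one attested form of 'moon', [nɔrɔsɔ], shows underlying /nɔrɔs/. Applying the same rule before a front vowel gives [nɔrɔʃe].

[nɔrɔʃe]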